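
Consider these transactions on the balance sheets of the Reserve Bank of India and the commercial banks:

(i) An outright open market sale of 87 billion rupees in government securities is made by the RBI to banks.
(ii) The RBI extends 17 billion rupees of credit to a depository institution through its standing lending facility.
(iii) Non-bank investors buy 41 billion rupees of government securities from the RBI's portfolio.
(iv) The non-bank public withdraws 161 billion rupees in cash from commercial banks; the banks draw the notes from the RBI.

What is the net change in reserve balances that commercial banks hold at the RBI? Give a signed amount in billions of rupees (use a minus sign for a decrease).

OMO sale (to banks) 87 billion rupees: the buying banks pay out of their reserve balances → −87B.
Discount-window loan 17 billion rupees: the loan is credited to the bank's reserve account → +17B.
Asset sale (to non-banks) 41 billion rupees: the non-bank buyers' banks settle from reserves → −41B.
Currency withdrawal 161 billion rupees: banks swap reserves for currency → −161B.
Net: −87 + 17 − 41 − 161 = -272 billion.

-272 billion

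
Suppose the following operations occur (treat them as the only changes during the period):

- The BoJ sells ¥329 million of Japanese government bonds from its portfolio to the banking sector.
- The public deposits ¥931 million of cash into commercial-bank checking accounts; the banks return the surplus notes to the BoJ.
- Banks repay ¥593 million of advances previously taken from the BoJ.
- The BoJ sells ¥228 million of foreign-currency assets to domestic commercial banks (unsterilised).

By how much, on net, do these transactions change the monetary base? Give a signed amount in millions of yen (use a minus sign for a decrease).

-¥1150 million

BoJ balance sheet:
  Assets:      Securities −¥329M, Loans to banks −¥593M, Foreign assets −¥228M
  Liabilities: Bank reserves −¥219M, Currency in circulation −¥931M
Commercial banking system:
  Assets:      Reserves at CB −¥219M, Securities +¥329M, Foreign assets +¥228M
  Liabilities: Checkable deposits +¥931M, Borrowings from CB −¥593M
Monetary base = currency + reserves: −¥931M + (−¥219M) = -¥1150 million.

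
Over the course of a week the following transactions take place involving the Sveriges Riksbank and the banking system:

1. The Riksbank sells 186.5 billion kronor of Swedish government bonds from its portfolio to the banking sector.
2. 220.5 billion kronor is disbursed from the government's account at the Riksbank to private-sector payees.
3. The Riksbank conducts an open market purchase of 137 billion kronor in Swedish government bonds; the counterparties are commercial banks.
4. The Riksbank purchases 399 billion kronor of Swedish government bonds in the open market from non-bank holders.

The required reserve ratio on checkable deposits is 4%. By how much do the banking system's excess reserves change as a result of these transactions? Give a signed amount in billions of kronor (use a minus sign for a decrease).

OMO sale (to banks) 186.5 billion kronor: reserves −186.5B, deposits 0.
Government spending 220.5 billion kronor: reserves +220.5B, deposits +220.5B.
OMO purchase (from banks) 137 billion kronor: reserves +137B, deposits 0.
Asset purchase (from non-banks) 399 billion kronor: reserves +399B, deposits +399B.
Totals: Δreserves = +570B, Δdeposits = +619.5B.
Δrequired reserves = 4% × +619.5B = +24.78B.
Δexcess reserves = Δreserves − Δrequired = +570B − (+24.78B) = +545.22 billion.

+545.22 billion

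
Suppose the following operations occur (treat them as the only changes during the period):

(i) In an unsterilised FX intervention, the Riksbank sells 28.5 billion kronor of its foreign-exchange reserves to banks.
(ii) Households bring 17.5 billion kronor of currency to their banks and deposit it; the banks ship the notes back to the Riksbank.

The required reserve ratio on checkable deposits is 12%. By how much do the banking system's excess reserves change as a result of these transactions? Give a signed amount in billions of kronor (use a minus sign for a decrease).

-13.1 billion

FX sale 28.5 billion kronor: reserves −28.5B, deposits 0.
Currency deposit 17.5 billion kronor: reserves +17.5B, deposits +17.5B.
Totals: Δreserves = −11B, Δdeposits = +17.5B.
Δrequired reserves = 12% × +17.5B = +2.1B.
Δexcess reserves = Δreserves − Δrequired = −11B − (+2.1B) = -13.1 billion.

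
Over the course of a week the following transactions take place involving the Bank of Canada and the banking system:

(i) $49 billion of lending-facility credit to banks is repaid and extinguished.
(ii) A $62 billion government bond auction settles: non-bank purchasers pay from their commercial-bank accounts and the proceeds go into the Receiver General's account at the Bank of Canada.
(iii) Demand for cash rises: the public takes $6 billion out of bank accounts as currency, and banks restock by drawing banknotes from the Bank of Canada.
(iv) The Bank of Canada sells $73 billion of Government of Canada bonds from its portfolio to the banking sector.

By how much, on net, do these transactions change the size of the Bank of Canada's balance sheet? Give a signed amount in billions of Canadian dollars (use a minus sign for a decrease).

-$122 billion

Discount-window repayment $49 billion: a Bank of Canada asset is shed → −$49B.
Government account inflow $62 billion: only the composition of liabilities changes → 0.
Currency withdrawal $6 billion: only the composition of liabilities changes → 0.
OMO sale (to banks) $73 billion: a Bank of Canada asset is shed → −$73B.
Net: −49 + 0 + 0 − 73 = -$122 billion.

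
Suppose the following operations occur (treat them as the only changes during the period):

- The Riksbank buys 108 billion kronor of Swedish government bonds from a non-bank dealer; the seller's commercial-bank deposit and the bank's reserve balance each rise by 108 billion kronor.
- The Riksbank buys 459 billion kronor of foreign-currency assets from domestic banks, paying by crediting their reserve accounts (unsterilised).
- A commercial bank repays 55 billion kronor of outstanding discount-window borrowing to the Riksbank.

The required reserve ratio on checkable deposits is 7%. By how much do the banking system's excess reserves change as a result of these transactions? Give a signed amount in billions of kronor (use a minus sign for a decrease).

Asset purchase (from non-banks) 108 billion kronor: reserves +108B, deposits +108B.
FX purchase 459 billion kronor: reserves +459B, deposits 0.
Discount-window repayment 55 billion kronor: reserves −55B, deposits 0.
Totals: Δreserves = +512B, Δdeposits = +108B.
Δrequired reserves = 7% × +108B = +7.56B.
Δexcess reserves = Δreserves − Δrequired = +512B − (+7.56B) = +504.44 billion.

+504.44 billion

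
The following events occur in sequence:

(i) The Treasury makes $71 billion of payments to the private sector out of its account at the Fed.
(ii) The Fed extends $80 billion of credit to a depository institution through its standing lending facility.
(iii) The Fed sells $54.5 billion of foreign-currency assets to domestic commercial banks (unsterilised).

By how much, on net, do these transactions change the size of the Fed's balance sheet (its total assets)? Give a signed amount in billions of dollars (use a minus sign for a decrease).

+$25.5 billion

Government spending $71 billion: only the composition of liabilities changes → 0.
Discount-window loan $80 billion: a Fed asset is acquired → +$80B.
FX sale $54.5 billion: a Fed asset is shed → −$54.5B.
Net: 0 + 80 − 54.5 = +$25.5 billion.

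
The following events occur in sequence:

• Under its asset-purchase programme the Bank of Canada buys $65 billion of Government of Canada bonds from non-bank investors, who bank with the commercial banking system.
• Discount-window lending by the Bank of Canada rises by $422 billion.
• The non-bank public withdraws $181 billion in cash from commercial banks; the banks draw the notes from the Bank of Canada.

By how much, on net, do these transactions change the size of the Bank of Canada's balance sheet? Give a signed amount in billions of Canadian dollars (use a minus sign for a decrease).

Asset purchase (from non-banks) $65 billion: a Bank of Canada asset is acquired → +$65B.
Discount-window loan $422 billion: a Bank of Canada asset is acquired → +$422B.
Currency withdrawal $181 billion: only the composition of liabilities changes → 0.
Net: 65 + 422 + 0 = +$487 billion.

+$487 billion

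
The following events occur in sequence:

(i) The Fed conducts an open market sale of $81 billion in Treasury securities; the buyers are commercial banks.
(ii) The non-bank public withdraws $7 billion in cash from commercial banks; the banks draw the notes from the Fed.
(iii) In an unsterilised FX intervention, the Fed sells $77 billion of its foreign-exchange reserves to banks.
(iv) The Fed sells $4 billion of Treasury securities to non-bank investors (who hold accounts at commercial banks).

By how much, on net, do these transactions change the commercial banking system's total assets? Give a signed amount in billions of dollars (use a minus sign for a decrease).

-$11 billion

Fed balance sheet:
  Assets:      Securities −$85B, Foreign assets −$77B
  Liabilities: Bank reserves −$169B, Currency in circulation +$7B
Commercial banking system:
  Assets:      Reserves at CB −$169B, Securities +$81B, Foreign assets +$77B
  Liabilities: Checkable deposits −$11B
Change in total bank assets = -$11 billion.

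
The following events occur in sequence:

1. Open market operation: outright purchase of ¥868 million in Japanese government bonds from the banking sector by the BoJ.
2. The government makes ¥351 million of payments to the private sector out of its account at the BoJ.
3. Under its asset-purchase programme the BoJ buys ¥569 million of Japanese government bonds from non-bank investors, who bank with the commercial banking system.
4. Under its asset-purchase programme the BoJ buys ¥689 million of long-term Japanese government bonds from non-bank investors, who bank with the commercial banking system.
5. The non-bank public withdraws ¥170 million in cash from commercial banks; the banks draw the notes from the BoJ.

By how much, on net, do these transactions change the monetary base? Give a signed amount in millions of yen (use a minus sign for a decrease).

OMO purchase (from banks) ¥868 million: BoJ balance sheet expands → +¥868M.
Government spending ¥351 million: a non-base liability converts back to reserves → +¥351M.
Asset purchase (from non-banks) ¥569 million: BoJ balance sheet expands → +¥569M.
Asset purchase (from non-banks) ¥689 million: BoJ balance sheet expands → +¥689M.
Currency withdrawal ¥170 million: just a shift between currency and reserves — both are base money → 0.
Net: 868 + 351 + 569 + 689 + 0 = +¥2477 million.

+¥2477 million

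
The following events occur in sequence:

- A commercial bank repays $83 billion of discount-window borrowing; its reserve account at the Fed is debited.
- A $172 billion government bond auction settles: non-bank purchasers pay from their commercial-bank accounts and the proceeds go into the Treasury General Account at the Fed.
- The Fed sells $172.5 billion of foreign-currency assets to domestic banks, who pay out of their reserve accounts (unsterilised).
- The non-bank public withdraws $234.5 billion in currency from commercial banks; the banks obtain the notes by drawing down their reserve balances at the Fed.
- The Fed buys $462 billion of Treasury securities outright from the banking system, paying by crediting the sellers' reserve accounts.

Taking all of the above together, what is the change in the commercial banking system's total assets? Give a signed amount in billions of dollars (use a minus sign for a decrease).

-$489.5 billion

Fed balance sheet:
  Assets:      Securities +$462B, Loans to banks −$83B, Foreign assets −$172.5B
  Liabilities: Bank reserves −$200B, Currency in circulation +$234.5B, Government deposits +$172B
Commercial banking system:
  Assets:      Reserves at CB −$200B, Securities −$462B, Foreign assets +$172.5B
  Liabilities: Checkable deposits −$406.5B, Borrowings from CB −$83B
Change in total bank assets = -$489.5 billion.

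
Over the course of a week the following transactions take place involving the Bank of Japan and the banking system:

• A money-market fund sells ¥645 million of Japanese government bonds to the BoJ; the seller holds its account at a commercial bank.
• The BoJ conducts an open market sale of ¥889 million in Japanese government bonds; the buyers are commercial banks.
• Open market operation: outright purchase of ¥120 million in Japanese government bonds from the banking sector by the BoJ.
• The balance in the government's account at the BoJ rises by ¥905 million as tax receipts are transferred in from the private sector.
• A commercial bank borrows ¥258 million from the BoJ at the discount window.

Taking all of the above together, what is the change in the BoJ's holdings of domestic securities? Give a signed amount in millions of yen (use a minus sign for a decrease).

Asset purchase (from non-banks) ¥645 million: securities added to the BoJ's portfolio → +¥645M.
OMO sale (to banks) ¥889 million: securities removed from the BoJ's portfolio → −¥889M.
OMO purchase (from banks) ¥120 million: securities added to the BoJ's portfolio → +¥120M.
Government account inflow ¥905 million: the BoJ's securities portfolio is untouched → 0.
Discount-window loan ¥258 million: the BoJ's securities portfolio is untouched → 0.
Net: 645 − 889 + 120 + 0 + 0 = -¥124 million.

-¥124 million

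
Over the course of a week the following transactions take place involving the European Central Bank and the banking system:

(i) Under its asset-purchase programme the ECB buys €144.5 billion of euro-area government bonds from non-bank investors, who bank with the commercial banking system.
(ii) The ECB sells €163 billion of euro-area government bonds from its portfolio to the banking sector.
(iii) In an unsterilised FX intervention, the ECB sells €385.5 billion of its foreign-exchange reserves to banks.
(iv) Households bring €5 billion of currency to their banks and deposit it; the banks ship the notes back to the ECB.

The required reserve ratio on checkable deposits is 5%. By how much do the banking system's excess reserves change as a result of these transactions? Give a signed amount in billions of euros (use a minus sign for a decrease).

Asset purchase (from non-banks) €144.5 billion: reserves +€144.5B, deposits +€144.5B.
OMO sale (to banks) €163 billion: reserves −€163B, deposits 0.
FX sale €385.5 billion: reserves −€385.5B, deposits 0.
Currency deposit €5 billion: reserves +€5B, deposits +€5B.
Totals: Δreserves = −€399B, Δdeposits = +€149.5B.
Δrequired reserves = 5% × +€149.5B = +€7.475B.
Δexcess reserves = Δreserves − Δrequired = −€399B − (+€7.475B) = -€406.475 billion.

-€406.475 billion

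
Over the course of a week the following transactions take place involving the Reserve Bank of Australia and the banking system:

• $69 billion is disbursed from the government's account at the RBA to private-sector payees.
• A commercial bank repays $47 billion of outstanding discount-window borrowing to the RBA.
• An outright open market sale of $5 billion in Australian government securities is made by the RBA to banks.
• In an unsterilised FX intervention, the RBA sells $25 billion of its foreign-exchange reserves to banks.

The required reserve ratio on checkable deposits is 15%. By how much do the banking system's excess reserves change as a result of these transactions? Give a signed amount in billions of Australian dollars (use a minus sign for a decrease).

Government spending $69 billion: reserves +$69B, deposits +$69B.
Discount-window repayment $47 billion: reserves −$47B, deposits 0.
OMO sale (to banks) $5 billion: reserves −$5B, deposits 0.
FX sale $25 billion: reserves −$25B, deposits 0.
Totals: Δreserves = −$8B, Δdeposits = +$69B.
Δrequired reserves = 15% × +$69B = +$10.35B.
Δexcess reserves = Δreserves − Δrequired = −$8B − (+$10.35B) = -$18.35 billion.

-$18.35 billion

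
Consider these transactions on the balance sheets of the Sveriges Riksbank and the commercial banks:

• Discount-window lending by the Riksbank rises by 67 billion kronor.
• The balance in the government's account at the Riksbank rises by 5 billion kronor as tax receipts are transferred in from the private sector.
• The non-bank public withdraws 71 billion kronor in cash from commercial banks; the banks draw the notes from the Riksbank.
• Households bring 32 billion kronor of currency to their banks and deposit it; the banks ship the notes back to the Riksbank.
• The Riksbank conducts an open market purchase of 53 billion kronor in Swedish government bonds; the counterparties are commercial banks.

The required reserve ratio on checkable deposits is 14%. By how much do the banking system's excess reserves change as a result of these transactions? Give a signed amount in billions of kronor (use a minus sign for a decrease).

Discount-window loan 67 billion kronor: reserves +67B, deposits 0.
Government account inflow 5 billion kronor: reserves −5B, deposits −5B.
Currency withdrawal 71 billion kronor: reserves −71B, deposits −71B.
Currency deposit 32 billion kronor: reserves +32B, deposits +32B.
OMO purchase (from banks) 53 billion kronor: reserves +53B, deposits 0.
Totals: Δreserves = +76B, Δdeposits = −44B.
Δrequired reserves = 14% × −44B = −6.16B.
Δexcess reserves = Δreserves − Δrequired = +76B − (−6.16B) = +82.16 billion.

+82.16 billion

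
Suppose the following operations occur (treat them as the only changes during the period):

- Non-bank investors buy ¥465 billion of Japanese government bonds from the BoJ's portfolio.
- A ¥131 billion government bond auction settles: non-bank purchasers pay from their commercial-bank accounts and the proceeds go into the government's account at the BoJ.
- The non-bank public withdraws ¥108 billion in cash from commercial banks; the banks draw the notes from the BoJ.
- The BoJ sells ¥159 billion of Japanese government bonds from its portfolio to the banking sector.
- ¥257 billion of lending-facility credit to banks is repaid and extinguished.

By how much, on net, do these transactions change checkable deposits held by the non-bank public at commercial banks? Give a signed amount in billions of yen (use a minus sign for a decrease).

-¥704 billion

Asset sale (to non-banks) ¥465 billion: non-bank counterparties' bank balances fall → −¥465B.
Government account inflow ¥131 billion: non-bank counterparties' bank balances fall → −¥131B.
Currency withdrawal ¥108 billion: non-bank counterparties' bank balances fall → −¥108B.
OMO sale (to banks) ¥159 billion: the counterparty is a bank, so public deposits are unchanged → 0.
Discount-window repayment ¥257 billion: the counterparty is a bank, so public deposits are unchanged → 0.
Net: −465 − 131 − 108 + 0 + 0 = -¥704 billion.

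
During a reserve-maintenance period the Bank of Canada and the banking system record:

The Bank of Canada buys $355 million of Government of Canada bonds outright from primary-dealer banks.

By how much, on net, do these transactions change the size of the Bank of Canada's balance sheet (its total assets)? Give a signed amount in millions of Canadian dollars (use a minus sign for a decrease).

+$355 million

OMO purchase (from banks) $355 million: a Bank of Canada asset is acquired → +$355M.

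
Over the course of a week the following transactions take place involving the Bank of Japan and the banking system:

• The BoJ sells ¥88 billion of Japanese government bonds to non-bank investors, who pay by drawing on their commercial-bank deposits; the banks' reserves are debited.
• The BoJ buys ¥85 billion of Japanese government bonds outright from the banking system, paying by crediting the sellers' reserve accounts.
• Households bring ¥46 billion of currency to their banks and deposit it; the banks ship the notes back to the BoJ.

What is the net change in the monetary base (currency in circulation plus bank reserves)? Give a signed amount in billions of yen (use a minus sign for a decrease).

-¥3 billion

Asset sale (to non-banks) ¥88 billion: BoJ balance sheet contracts → −¥88B.
OMO purchase (from banks) ¥85 billion: BoJ balance sheet expands → +¥85B.
Currency deposit ¥46 billion: just a shift between currency and reserves — both are base money → 0.
Net: −88 + 85 + 0 = -¥3 billion.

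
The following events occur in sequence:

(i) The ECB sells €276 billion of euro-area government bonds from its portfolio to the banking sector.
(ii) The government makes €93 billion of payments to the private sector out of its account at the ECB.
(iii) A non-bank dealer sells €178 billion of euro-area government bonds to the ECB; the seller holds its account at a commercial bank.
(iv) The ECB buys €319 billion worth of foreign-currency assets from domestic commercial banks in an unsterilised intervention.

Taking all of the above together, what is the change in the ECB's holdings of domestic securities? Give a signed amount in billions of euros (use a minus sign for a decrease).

-€98 billion

ECB balance sheet:
  Assets:      Securities −€98B, Foreign assets +€319B
  Liabilities: Bank reserves +€314B, Government deposits −€93B
Commercial banking system:
  Assets:      Reserves at CB +€314B, Securities +€276B, Foreign assets −€319B
  Liabilities: Checkable deposits +€271B
So the change in the ECB's holdings of domestic securities is -€98 billion.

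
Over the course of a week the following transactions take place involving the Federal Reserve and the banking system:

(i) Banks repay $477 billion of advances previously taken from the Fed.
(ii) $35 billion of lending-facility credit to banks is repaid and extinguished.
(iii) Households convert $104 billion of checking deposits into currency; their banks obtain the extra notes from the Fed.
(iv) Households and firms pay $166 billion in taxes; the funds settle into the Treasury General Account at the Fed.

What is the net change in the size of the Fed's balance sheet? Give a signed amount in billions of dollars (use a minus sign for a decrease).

Discount-window repayment $477 billion: a Fed asset is shed → −$477B.
Discount-window repayment $35 billion: a Fed asset is shed → −$35B.
Currency withdrawal $104 billion: only the composition of liabilities changes → 0.
Government account inflow $166 billion: only the composition of liabilities changes → 0.
Net: −477 − 35 + 0 + 0 = -$512 billion.

-$512 billion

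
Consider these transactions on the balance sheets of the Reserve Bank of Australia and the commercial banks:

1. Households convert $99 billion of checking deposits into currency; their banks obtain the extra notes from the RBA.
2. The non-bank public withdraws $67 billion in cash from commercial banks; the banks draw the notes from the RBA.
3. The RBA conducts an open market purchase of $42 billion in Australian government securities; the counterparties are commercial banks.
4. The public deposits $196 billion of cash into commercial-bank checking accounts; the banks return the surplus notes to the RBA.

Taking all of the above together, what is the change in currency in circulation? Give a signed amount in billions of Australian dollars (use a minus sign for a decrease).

RBA balance sheet:
  Assets:      Securities +$42B
  Liabilities: Bank reserves +$72B, Currency in circulation −$30B
So the change in currency in circulation is -$30 billion.

-$30 billion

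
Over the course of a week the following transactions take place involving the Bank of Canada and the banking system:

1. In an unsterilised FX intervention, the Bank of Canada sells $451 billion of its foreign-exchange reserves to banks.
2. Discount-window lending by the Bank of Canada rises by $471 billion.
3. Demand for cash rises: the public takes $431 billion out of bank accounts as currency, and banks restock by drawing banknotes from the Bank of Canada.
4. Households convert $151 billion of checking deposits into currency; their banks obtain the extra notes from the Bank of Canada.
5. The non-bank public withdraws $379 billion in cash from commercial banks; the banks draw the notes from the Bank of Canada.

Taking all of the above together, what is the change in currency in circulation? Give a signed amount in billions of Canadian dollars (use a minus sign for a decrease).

Bank of Canada balance sheet:
  Assets:      Loans to banks +$471B, Foreign assets −$451B
  Liabilities: Bank reserves −$941B, Currency in circulation +$961B
So the change in currency in circulation is +$961 billion.

+$961 billion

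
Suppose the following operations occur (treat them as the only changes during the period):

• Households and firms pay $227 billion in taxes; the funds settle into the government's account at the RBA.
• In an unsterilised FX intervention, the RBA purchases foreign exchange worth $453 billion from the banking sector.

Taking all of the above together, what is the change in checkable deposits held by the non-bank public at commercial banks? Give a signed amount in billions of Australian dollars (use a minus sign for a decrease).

RBA balance sheet:
  Assets:      Foreign assets +$453B
  Liabilities: Bank reserves +$226B, Government deposits +$227B
Commercial banking system:
  Assets:      Reserves at CB +$226B, Foreign assets −$453B
  Liabilities: Checkable deposits −$227B
So the change in checkable deposits held by the non-bank public at commercial banks is -$227 billion.

-$227 billion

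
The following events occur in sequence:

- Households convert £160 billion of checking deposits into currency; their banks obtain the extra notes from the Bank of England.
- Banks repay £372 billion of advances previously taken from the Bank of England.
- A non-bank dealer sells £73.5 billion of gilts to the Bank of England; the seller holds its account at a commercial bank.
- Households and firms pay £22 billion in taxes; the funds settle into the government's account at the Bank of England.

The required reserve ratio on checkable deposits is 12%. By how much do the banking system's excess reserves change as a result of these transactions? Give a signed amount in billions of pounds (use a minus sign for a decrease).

Currency withdrawal £160 billion: reserves −£160B, deposits −£160B.
Discount-window repayment £372 billion: reserves −£372B, deposits 0.
Asset purchase (from non-banks) £73.5 billion: reserves +£73.5B, deposits +£73.5B.
Government account inflow £22 billion: reserves −£22B, deposits −£22B.
Totals: Δreserves = −£480.5B, Δdeposits = −£108.5B.
Δrequired reserves = 12% × −£108.5B = −£13.02B.
Δexcess reserves = Δreserves − Δrequired = −£480.5B − (−£13.02B) = -£467.48 billion.

-£467.48 billion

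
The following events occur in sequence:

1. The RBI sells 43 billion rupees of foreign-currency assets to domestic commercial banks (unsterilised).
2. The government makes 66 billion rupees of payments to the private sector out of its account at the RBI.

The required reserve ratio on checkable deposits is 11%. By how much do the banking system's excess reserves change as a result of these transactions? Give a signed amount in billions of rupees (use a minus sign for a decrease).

+15.74 billion

FX sale 43 billion rupees: reserves −43B, deposits 0.
Government spending 66 billion rupees: reserves +66B, deposits +66B.
Totals: Δreserves = +23B, Δdeposits = +66B.
Δrequired reserves = 11% × +66B = +7.26B.
Δexcess reserves = Δreserves − Δrequired = +23B − (+7.26B) = +15.74 billion.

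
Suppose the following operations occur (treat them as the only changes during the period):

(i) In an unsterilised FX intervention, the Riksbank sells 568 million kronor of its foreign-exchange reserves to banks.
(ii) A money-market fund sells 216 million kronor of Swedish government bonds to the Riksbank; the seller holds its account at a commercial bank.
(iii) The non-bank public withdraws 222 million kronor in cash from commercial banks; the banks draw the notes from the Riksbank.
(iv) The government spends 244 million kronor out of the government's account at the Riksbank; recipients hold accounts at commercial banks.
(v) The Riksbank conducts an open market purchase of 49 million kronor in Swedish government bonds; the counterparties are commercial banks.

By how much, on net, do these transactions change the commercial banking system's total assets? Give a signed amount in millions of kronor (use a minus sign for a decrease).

+238 million

Riksbank balance sheet:
  Assets:      Securities +265M, Foreign assets −568M
  Liabilities: Bank reserves −281M, Currency in circulation +222M, Government deposits −244M
Commercial banking system:
  Assets:      Reserves at CB −281M, Securities −49M, Foreign assets +568M
  Liabilities: Checkable deposits +238M
Change in total bank assets = +238 million.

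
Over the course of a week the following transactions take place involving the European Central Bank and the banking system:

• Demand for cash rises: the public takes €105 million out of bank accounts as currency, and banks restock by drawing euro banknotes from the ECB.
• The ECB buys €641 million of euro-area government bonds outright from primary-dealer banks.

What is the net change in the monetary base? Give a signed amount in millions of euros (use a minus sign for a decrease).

+€641 million

Currency withdrawal €105 million: just a shift between currency and reserves — both are base money → 0.
OMO purchase (from banks) €641 million: ECB balance sheet expands → +€641M.
Net: 0 + 641 = +€641 million.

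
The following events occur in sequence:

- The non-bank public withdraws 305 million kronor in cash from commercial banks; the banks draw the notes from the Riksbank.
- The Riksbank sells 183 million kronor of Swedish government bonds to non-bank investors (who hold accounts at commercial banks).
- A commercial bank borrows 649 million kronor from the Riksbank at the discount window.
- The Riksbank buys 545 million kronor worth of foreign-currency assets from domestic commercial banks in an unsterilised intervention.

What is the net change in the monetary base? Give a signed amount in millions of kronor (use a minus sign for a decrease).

Riksbank balance sheet:
  Assets:      Securities −183M, Loans to banks +649M, Foreign assets +545M
  Liabilities: Bank reserves +706M, Currency in circulation +305M
Commercial banking system:
  Assets:      Reserves at CB +706M, Foreign assets −545M
  Liabilities: Checkable deposits −488M, Borrowings from CB +649M
Monetary base = currency + reserves: +305M + (+706M) = +1011 million.

+1011 million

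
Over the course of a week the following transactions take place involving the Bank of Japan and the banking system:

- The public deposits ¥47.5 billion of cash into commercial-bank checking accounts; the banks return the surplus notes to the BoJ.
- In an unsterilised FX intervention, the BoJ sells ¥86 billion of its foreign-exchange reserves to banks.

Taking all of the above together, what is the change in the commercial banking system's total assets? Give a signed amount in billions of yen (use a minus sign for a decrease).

+¥47.5 billion

BoJ balance sheet:
  Assets:      Foreign assets −¥86B
  Liabilities: Bank reserves −¥38.5B, Currency in circulation −¥47.5B
Commercial banking system:
  Assets:      Reserves at CB −¥38.5B, Foreign assets +¥86B
  Liabilities: Checkable deposits +¥47.5B
Change in total bank assets = +¥47.5 billion.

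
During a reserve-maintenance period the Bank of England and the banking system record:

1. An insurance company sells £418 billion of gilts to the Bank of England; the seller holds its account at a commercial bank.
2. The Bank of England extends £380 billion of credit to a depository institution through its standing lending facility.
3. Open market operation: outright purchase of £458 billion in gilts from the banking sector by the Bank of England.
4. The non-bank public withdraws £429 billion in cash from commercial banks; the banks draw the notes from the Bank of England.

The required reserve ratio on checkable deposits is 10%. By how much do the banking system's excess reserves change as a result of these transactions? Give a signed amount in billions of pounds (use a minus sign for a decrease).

Asset purchase (from non-banks) £418 billion: reserves +£418B, deposits +£418B.
Discount-window loan £380 billion: reserves +£380B, deposits 0.
OMO purchase (from banks) £458 billion: reserves +£458B, deposits 0.
Currency withdrawal £429 billion: reserves −£429B, deposits −£429B.
Totals: Δreserves = +£827B, Δdeposits = −£11B.
Δrequired reserves = 10% × −£11B = −£1.1B.
Δexcess reserves = Δreserves − Δrequired = +£827B − (−£1.1B) = +£828.1 billion.

+£828.1 billion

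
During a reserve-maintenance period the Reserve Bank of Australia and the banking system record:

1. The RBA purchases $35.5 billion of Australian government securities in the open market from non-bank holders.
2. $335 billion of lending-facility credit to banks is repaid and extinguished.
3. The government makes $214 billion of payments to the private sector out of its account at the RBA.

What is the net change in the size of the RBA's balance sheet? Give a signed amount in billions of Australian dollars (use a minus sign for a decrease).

RBA balance sheet:
  Assets:      Securities +$35.5B, Loans to banks −$335B
  Liabilities: Bank reserves −$85.5B, Government deposits −$214B
Commercial banking system:
  Assets:      Reserves at CB −$85.5B
  Liabilities: Checkable deposits +$249.5B, Borrowings from CB −$335B
Change in total RBA assets = -$299.5 billion.

-$299.5 billion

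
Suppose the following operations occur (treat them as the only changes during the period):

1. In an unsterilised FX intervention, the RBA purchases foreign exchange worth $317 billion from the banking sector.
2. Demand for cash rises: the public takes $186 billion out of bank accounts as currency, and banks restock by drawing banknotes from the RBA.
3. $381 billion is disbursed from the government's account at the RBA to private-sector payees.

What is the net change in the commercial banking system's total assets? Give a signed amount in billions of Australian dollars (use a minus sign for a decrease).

RBA balance sheet:
  Assets:      Foreign assets +$317B
  Liabilities: Bank reserves +$512B, Currency in circulation +$186B, Government deposits −$381B
Commercial banking system:
  Assets:      Reserves at CB +$512B, Foreign assets −$317B
  Liabilities: Checkable deposits +$195B
Change in total bank assets = +$195 billion.

+$195 billion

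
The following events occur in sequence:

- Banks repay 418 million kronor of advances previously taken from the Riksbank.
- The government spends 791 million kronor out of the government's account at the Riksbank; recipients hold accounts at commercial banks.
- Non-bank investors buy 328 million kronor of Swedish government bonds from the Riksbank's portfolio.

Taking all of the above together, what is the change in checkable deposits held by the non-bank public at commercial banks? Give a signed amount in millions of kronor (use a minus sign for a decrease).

Riksbank balance sheet:
  Assets:      Securities −328M, Loans to banks −418M
  Liabilities: Bank reserves +45M, Government deposits −791M
Commercial banking system:
  Assets:      Reserves at CB +45M
  Liabilities: Checkable deposits +463M, Borrowings from CB −418M
So the change in checkable deposits held by the non-bank public at commercial banks is +463 million.

+463 million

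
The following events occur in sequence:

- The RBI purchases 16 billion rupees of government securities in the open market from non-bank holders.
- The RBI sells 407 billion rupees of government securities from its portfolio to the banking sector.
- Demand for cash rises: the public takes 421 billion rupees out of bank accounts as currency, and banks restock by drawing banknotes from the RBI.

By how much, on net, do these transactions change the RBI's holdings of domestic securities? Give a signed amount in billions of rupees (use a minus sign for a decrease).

Asset purchase (from non-banks) 16 billion rupees: securities added to the RBI's portfolio → +16B.
OMO sale (to banks) 407 billion rupees: securities removed from the RBI's portfolio → −407B.
Currency withdrawal 421 billion rupees: the RBI's securities portfolio is untouched → 0.
Net: 16 − 407 + 0 = -391 billion.

-391 billion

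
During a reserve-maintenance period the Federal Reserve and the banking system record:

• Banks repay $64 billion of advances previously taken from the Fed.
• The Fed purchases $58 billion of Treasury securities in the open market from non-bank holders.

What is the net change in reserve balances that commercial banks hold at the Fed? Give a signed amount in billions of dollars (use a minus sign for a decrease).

-$6 billion

Discount-window repayment $64 billion: repayment is debited from reserves → −$64B.
Asset purchase (from non-banks) $58 billion: the Fed pays by crediting reserve accounts → +$58B.
Net: −64 + 58 = -$6 billion.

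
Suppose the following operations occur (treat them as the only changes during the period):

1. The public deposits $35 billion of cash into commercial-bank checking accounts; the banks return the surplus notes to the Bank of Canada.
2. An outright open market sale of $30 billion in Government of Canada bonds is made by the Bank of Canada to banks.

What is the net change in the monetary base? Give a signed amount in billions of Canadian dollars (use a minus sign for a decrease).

-$30 billion

Bank of Canada balance sheet:
  Assets:      Securities −$30B
  Liabilities: Bank reserves +$5B, Currency in circulation −$35B
Commercial banking system:
  Assets:      Reserves at CB +$5B, Securities +$30B
  Liabilities: Checkable deposits +$35B
Monetary base = currency + reserves: −$35B + (+$5B) = -$30 billion.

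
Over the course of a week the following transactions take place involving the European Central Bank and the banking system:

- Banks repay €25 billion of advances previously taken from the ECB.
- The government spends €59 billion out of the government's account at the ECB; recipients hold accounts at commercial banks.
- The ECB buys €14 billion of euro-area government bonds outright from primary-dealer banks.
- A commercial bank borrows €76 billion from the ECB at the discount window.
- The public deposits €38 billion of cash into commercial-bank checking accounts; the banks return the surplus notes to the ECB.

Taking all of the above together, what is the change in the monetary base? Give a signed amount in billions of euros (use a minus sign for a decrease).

+€124 billion

Discount-window repayment €25 billion: ECB balance sheet contracts → −€25B.
Government spending €59 billion: a non-base liability converts back to reserves → +€59B.
OMO purchase (from banks) €14 billion: ECB balance sheet expands → +€14B.
Discount-window loan €76 billion: ECB balance sheet expands → +€76B.
Currency deposit €38 billion: just a shift between currency and reserves — both are base money → 0.
Net: −25 + 59 + 14 + 76 + 0 = +€124 billion.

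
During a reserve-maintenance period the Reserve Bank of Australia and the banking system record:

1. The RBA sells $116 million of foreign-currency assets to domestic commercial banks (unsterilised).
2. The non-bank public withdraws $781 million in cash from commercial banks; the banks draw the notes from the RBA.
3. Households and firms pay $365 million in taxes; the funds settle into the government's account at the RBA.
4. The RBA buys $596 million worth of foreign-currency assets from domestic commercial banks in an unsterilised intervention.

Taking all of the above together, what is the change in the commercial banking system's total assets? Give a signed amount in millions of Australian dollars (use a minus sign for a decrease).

-$1146 million

RBA balance sheet:
  Assets:      Foreign assets +$480M
  Liabilities: Bank reserves −$666M, Currency in circulation +$781M, Government deposits +$365M
Commercial banking system:
  Assets:      Reserves at CB −$666M, Foreign assets −$480M
  Liabilities: Checkable deposits −$1146M
Change in total bank assets = -$1146 million.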